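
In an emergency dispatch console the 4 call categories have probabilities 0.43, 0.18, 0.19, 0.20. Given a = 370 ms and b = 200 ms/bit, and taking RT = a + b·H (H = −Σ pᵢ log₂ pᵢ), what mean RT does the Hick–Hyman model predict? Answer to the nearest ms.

748 ms

Entropy contributions −pᵢ log₂ pᵢ: 0.5236, 0.4453, 0.4552, 0.4644; sum H = 1.8885 bits.
RT = a + bH = 370 + 200·1.8885 = 747.70 ms.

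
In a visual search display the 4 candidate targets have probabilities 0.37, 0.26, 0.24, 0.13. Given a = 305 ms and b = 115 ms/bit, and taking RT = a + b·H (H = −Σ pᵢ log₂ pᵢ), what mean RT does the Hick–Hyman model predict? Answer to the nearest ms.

H = 0.37·log₂(1/0.37) + 0.26·log₂(1/0.26) + 0.24·log₂(1/0.24) + 0.13·log₂(1/0.13) = 1.9128 bits.
RT = 305 + 115 × 1.9128 = 524.97 ms.

525 ms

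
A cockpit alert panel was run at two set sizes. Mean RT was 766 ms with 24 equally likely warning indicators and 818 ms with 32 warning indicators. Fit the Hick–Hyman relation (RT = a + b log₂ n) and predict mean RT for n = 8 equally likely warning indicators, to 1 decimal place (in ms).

567.4 ms

Fit slope and intercept:
  b = (818 − 766) / (log₂ 32 − log₂ 24) = 52 / (5 − 4.5850) = 125.290 ms/bit
  a = 766 − 125.290 × 4.5850 = 191.551 ms
Then RT(8) = 191.551 + 125.290 × log₂ 8 = 191.551 + 125.290 × 3 ≈ 567.420 ms.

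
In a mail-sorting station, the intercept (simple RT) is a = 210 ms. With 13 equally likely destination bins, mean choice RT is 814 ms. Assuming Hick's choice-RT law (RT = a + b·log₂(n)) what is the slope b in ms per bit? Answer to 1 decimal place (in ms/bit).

13 alternatives carry log₂ 13 = 3.7004 bits; the choice cost is 814 − 210 = 604 ms, so b = 604/3.7004 = 163.224 ms/bit.

163.2 ms/bit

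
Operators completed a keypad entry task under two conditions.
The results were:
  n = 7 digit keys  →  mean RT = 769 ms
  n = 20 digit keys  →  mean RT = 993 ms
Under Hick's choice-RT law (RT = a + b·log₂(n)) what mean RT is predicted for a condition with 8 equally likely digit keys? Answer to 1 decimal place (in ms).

797.5 ms

RT is linear in log₂ n, so two points fix the line:
  b = (993 − 769) / (log₂ 20 − log₂ 7) = 224 / (4.3219 − 2.8074) = 147.896 ms/bit
  a = 769 − 147.896 × 2.8074 = 353.802 ms
Then RT(8) = 353.802 + 147.896 × log₂ 8 = 353.802 + 147.896 × 3 ≈ 797.492 ms.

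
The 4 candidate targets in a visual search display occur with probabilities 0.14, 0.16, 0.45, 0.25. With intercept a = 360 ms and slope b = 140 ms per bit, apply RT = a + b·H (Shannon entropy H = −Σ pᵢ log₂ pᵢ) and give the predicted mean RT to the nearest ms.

617 ms

Entropy contributions −pᵢ log₂ pᵢ: 0.3971, 0.4230, 0.5184, 0.5000; sum H = 1.8385 bits.
RT = a + bH = 360 + 140·1.8385 = 617.39 ms.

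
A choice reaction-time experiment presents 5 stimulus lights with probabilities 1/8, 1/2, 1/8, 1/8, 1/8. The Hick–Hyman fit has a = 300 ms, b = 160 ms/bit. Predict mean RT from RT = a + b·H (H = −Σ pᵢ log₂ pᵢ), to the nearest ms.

620 ms

Each term −pᵢ log₂ pᵢ: 0.125·3 + 0.5·1 + 0.125·3 + 0.125·3 + 0.125·3; summed, H = 2.000 bits.
Mean RT = a + bH = 300 + 160·2.000 = 620.00 ms.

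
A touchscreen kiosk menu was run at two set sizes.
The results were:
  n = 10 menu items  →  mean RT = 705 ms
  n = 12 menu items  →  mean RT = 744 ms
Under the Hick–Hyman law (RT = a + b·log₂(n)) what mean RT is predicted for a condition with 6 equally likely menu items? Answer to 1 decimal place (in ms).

595.7 ms

Solve the two-equation system in a and b:
  b = (744 − 705) / (log₂ 12 − log₂ 10) = 39 / (3.5850 − 3.3219) = 148.270 ms/bit
  a = 705 − 148.270 × 3.3219 = 212.459 ms
Then RT(6) = 212.459 + 148.270 × log₂ 6 = 212.459 + 148.270 × 2.5850 ≈ 595.730 ms.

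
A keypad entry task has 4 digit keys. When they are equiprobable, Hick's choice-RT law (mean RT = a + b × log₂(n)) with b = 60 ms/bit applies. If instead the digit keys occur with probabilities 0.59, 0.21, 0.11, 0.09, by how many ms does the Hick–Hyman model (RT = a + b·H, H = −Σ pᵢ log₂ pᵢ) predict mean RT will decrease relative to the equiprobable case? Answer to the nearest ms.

25 ms

The RT saving is b·ΔH. Equiprobable H₀ = log₂(4) = 2.0000 bits; with the given probabilities H = 1.5849 bits.
b·(H₀ − H) = 60 × (2.0000 − 1.5849) = 24.91 ms.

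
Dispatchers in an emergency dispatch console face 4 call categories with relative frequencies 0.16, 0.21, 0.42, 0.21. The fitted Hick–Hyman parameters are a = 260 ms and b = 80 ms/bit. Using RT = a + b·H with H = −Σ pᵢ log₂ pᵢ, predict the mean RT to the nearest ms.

412 ms

Entropy contributions −pᵢ log₂ pᵢ: 0.4230, 0.4728, 0.5256, 0.4728; sum H = 1.8943 bits.
RT = a + bH = 260 + 80·1.8943 = 411.54 ms.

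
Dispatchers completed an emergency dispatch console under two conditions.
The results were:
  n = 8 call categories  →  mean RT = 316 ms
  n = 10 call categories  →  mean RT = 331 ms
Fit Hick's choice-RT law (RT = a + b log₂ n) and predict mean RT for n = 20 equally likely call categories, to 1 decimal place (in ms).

377.6 ms

RT is linear in log₂ n, so two points fix the line:
  b = (331 − 316) / (log₂ 10 − log₂ 8) = 15 / (3.3219 − 3) = 46.594 ms/bit
  a = 316 − 46.594 × 3 = 176.217 ms
Then RT(20) = 176.217 + 46.594 × log₂ 20 = 176.217 + 46.594 × 4.3219 ≈ 377.594 ms.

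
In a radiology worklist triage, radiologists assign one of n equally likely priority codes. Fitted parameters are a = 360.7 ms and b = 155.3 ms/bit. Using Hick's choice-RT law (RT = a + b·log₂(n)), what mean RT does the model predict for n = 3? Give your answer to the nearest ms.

607 ms

log₂(3) = 1.5850 bits, so RT = 360.7 + 155.3 × 1.5850 ≈ 606.845 ms.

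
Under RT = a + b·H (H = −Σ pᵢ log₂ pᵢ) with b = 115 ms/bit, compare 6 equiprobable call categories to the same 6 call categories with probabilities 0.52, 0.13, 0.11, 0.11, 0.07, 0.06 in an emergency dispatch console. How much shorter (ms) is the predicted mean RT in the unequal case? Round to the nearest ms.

The RT saving is b·ΔH. Equiprobable H₀ = log₂(6) = 2.5850 bits; with the given probabilities H = 2.0859 bits.
b·(H₀ − H) = 115 × (2.5850 − 2.0859) = 57.39 ms.

57 ms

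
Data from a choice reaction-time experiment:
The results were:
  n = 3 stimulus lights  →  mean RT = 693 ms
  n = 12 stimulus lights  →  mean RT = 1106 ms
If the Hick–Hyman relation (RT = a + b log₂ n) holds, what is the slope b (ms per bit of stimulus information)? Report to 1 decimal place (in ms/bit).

The slope on a log₂ axis is (1106 − 693) / (3.5850 − 1.5850) = 206.500 ms/bit.

206.5 ms/bit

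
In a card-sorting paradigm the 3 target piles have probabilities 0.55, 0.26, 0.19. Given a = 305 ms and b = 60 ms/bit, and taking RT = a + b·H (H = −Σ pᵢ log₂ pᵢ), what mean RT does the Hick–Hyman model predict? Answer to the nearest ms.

Entropy contributions −pᵢ log₂ pᵢ: 0.4744, 0.5053, 0.4552; sum H = 1.4349 bits.
RT = a + bH = 305 + 60·1.4349 = 391.09 ms.

391 ms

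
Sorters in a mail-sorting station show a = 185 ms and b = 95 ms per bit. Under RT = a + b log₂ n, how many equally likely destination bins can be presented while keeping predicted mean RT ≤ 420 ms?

5

95·log₂ n ≤ 420 − 185 = 235, giving log₂ n ≤ 2.4737 and n ≤ 5.555. The largest whole number is 5.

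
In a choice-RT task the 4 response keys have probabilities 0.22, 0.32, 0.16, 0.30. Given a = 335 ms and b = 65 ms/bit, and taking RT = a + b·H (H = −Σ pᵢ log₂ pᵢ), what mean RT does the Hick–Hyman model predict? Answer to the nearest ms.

H = 0.22·log₂(1/0.22) + 0.32·log₂(1/0.32) + 0.16·log₂(1/0.16) + 0.30·log₂(1/0.30) = 1.9507 bits.
RT = 335 + 65 × 1.9507 = 461.80 ms.

462 ms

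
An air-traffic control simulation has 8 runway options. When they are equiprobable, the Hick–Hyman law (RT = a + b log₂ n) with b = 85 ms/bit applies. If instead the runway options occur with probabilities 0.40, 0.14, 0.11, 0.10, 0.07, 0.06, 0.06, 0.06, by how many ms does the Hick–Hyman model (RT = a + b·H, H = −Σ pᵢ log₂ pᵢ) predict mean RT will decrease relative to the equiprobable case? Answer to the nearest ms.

The RT saving is b·ΔH. Equiprobable H₀ = log₂(8) = 3.0000 bits; with the given probabilities H = 2.6075 bits.
b·(H₀ − H) = 85 × (3.0000 − 2.6075) = 33.36 ms.

33 ms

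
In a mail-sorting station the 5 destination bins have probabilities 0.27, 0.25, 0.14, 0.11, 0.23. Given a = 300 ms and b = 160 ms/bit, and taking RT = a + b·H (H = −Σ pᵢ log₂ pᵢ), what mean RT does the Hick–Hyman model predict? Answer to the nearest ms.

659 ms

H = 0.27·log₂(1/0.27) + 0.25·log₂(1/0.25) + 0.14·log₂(1/0.14) + 0.11·log₂(1/0.11) + 0.23·log₂(1/0.23) = 2.2451 bits.
RT = 300 + 160 × 2.2451 = 659.21 ms.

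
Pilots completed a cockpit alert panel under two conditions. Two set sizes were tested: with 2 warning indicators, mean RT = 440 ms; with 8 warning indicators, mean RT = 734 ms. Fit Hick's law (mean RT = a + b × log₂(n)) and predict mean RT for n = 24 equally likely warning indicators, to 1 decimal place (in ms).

967.0 ms

RT is linear in log₂ n, so two points fix the line:
  b = (734 − 440) / (log₂ 8 − log₂ 2) = 294 / (3 − 1) = 147.000 ms/bit
  a = 440 − 147.000 × 1 = 293.000 ms
Then RT(24) = 293.000 + 147.000 × log₂ 24 = 293.000 + 147.000 × 4.5850 ≈ 966.989 ms.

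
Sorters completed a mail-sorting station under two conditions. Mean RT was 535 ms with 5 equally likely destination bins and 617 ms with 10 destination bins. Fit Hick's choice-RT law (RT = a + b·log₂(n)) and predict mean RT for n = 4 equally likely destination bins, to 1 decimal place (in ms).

Solve the two-equation system in a and b:
  b = (617 − 535) / (log₂ 10 − log₂ 5) = 82 / (3.3219 − 2.3219) = 82.000 ms/bit
  a = 535 − 82.000 × 2.3219 = 344.602 ms
Then RT(4) = 344.602 + 82.000 × log₂ 4 = 344.602 + 82.000 × 2 ≈ 508.602 ms.

508.6 ms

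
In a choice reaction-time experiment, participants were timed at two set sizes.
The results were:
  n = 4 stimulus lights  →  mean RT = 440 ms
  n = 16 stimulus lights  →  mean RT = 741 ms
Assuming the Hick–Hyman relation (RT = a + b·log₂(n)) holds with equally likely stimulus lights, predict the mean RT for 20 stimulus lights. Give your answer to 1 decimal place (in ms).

789.5 ms

Fit slope and intercept:
  b = (741 − 440) / (log₂ 16 − log₂ 4) = 301 / (4 − 2) = 150.500 ms/bit
  a = 440 − 150.500 × 2 = 139.000 ms
Then RT(20) = 139.000 + 150.500 × log₂ 20 = 139.000 + 150.500 × 4.3219 ≈ 789.450 ms.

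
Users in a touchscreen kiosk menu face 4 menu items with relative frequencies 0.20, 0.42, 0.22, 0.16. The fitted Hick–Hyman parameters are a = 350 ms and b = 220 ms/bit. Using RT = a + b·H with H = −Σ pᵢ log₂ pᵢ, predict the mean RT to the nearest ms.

Entropy contributions −pᵢ log₂ pᵢ: 0.4644, 0.5256, 0.4806, 0.4230; sum H = 1.8936 bits.
RT = a + bH = 350 + 220·1.8936 = 766.60 ms.

767 ms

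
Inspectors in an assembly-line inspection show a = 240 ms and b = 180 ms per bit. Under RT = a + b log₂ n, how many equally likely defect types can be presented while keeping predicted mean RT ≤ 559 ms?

Information budget: (559 − 240)/180 = 1.7722 bits, so n ≤ 2^1.7722 = 3.416 → at most 3.

3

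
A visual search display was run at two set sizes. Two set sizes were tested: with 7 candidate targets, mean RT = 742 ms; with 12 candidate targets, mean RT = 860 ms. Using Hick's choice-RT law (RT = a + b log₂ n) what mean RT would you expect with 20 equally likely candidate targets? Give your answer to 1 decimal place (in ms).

971.8 ms

Solve the two-equation system in a and b:
  b = (860 − 742) / (log₂ 12 − log₂ 7) = 118 / (3.5850 − 2.8074) = 151.747 ms/bit
  a = 742 − 151.747 × 2.8074 = 315.991 ms
Then RT(20) = 315.991 + 151.747 × log₂ 20 = 315.991 + 151.747 × 4.3219 ≈ 971.833 ms.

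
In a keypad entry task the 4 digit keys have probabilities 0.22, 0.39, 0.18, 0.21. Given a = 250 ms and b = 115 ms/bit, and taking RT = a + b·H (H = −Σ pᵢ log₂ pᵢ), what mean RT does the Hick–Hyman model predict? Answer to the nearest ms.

472 ms

Entropy contributions −pᵢ log₂ pᵢ: 0.4806, 0.5298, 0.4453, 0.4728; sum H = 1.9285 bits.
RT = a + bH = 250 + 115·1.9285 = 471.78 ms.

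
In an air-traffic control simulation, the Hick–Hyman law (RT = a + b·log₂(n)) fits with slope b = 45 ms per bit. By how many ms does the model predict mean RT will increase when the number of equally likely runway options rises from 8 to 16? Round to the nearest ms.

ΔRT = (a + b log₂ n₂) − (a + b log₂ n₁) = b·(log₂ n₂ − log₂ n₁).
log₂(16) − log₂(8) = log₂(16/8) = log₂(2) = 1.
ΔRT = 45 × 1.0000 = 45.000 ms.

45 ms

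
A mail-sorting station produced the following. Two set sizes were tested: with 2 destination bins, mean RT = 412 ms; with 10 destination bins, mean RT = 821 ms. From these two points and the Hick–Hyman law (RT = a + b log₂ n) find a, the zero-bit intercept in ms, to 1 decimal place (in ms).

235.9 ms

b = (RT₂ − RT₁)/(log₂ n₂ − log₂ n₁) = (821 − 412)/(3.3219 − 1) = 176.147 ms/bit.
Intercept: a = 412 − 176.147·log₂(2) = 235.853 ms.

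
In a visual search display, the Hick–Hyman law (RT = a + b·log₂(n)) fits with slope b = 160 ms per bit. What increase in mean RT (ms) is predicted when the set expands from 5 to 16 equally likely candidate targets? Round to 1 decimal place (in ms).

268.5 ms

Only the slope matters, since a is common to both: ΔRT = b·log₂(n₂/n₁).
log₂(16) − log₂(5) = 4 − 2.3219 = 1.6781.
ΔRT = 160 × 1.6781 = 268.492 ms.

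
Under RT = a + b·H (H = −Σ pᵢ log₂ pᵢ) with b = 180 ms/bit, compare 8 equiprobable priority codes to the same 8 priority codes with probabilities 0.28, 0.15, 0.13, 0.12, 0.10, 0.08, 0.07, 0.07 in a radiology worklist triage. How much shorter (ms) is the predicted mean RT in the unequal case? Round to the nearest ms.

The RT saving is b·ΔH. Equiprobable H₀ = log₂(8) = 3.0000 bits; with the given probabilities H = 2.8353 bits.
b·(H₀ − H) = 180 × (3.0000 − 2.8353) = 29.65 ms.

30 ms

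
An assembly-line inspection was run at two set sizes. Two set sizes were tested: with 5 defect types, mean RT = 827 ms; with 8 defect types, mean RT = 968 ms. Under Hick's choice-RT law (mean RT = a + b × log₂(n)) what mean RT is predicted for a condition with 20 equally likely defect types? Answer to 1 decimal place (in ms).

1242.9 ms

With log₂ n on the abscissa the relation is linear; from the two conditions:
  b = (968 − 827) / (log₂ 8 − log₂ 5) = 141 / (3 − 2.3219) = 207.943 ms/bit
  a = 827 − 207.943 × 2.3219 = 344.172 ms
Then RT(20) = 344.172 + 207.943 × log₂ 20 = 344.172 + 207.943 × 4.3219 ≈ 1242.885 ms.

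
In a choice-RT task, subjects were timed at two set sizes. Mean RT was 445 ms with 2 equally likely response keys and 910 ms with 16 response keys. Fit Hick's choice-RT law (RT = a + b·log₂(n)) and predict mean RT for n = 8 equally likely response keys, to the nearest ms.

755 ms

RT is linear in log₂ n, so two points fix the line:
  b = (910 − 445) / (log₂ 16 − log₂ 2) = 465 / (4 − 1) = 155 ms/bit
  a = 445 − 155 × 1 = 290 ms
Then RT(8) = 290 + 155 × log₂ 8 = 290 + 155 × 3 ≈ 755.000 ms.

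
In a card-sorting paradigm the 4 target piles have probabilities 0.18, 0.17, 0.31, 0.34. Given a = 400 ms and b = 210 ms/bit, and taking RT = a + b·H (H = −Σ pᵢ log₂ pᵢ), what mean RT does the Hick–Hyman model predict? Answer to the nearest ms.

H = 0.18·log₂(1/0.18) + 0.17·log₂(1/0.17) + 0.31·log₂(1/0.31) + 0.34·log₂(1/0.34) = 1.9329 bits.
RT = 400 + 210 × 1.9329 = 805.90 ms.

806 ms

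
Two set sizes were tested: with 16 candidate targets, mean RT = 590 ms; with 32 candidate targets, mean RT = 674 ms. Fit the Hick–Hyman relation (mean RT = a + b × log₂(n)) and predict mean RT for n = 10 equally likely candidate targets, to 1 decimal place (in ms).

533.0 ms

With log₂ n on the abscissa the relation is linear; from the two conditions:
  b = (674 − 590) / (log₂ 32 − log₂ 16) = 84 / (5 − 4) = 84.000 ms/bit
  a = 590 − 84.000 × 4 = 254.000 ms
Then RT(10) = 254.000 + 84.000 × log₂ 10 = 254.000 + 84.000 × 3.3219 ≈ 533.042 ms.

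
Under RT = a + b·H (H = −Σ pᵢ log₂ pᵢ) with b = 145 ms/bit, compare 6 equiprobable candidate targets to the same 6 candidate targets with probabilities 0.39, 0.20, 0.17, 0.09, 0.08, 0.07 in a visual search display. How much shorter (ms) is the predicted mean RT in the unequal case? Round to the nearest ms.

The RT saving is b·ΔH. Equiprobable H₀ = log₂(6) = 2.5850 bits; with the given probabilities H = 2.3015 bits.
b·(H₀ − H) = 145 × (2.5850 − 2.3015) = 41.10 ms.

41 ms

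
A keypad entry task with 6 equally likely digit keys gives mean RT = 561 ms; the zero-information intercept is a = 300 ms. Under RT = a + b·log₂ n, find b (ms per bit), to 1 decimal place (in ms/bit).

b = (561 − 300) / log₂(6) = 261 / 2.5850 = 100.969 ms/bit.

101.0 ms/bit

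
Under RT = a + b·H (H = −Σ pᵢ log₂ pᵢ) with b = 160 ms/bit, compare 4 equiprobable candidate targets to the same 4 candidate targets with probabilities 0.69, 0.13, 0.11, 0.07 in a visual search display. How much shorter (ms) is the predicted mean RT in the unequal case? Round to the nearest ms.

101 ms

The RT saving is b·ΔH. Equiprobable H₀ = log₂(4) = 2.0000 bits; with the given probabilities H = 1.3709 bits.
b·(H₀ − H) = 160 × (2.0000 − 1.3709) = 100.66 ms.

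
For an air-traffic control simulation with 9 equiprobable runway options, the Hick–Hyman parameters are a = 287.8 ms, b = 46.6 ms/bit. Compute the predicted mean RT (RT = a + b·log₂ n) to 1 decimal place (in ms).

log₂(9) = 3.1699 bits, so RT = 287.8 + 46.6 × 3.1699 ≈ 435.519 ms.

435.5 ms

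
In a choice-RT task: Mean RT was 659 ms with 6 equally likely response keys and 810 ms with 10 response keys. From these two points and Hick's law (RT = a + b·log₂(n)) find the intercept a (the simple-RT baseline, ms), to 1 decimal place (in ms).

Slope: b = (810 − 659) / (log₂ 10 − log₂ 6) = 151/0.7370 = 204.894 ms/bit.
Intercept: a = 659 − 204.894·log₂(6) = 129.356 ms.

129.4 ms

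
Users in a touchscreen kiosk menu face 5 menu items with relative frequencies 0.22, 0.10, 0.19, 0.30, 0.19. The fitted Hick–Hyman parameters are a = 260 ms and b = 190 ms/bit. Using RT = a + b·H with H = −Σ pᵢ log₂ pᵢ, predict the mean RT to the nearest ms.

Entropy contributions −pᵢ log₂ pᵢ: 0.4806, 0.3322, 0.4552, 0.5211, 0.4552; sum H = 2.2443 bits.
RT = a + bH = 260 + 190·2.2443 = 686.42 ms.

686 ms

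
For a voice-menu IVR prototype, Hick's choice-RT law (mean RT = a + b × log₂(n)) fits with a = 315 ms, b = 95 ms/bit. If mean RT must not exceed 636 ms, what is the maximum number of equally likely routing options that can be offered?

10

Information budget: (636 − 315)/95 = 3.3789 bits, so n ≤ 2^3.3789 = 10.403 → at most 10.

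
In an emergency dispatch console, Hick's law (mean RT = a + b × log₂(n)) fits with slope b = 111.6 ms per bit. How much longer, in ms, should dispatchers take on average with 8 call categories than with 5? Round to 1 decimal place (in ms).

75.7 ms

Only the slope matters, since a is common to both: ΔRT = b·log₂(n₂/n₁).
log₂(8) − log₂(5) = 3 − 2.3219 = 0.6781.
ΔRT = 111.6 × 0.6781 = 75.673 ms.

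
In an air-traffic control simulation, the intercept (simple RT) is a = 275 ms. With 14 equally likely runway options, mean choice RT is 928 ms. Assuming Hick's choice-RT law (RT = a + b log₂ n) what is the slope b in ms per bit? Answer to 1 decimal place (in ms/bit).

171.5 ms/bit

14 alternatives carry log₂ 14 = 3.8074 bits; the choice cost is 928 − 275 = 653 ms, so b = 653/3.8074 = 171.510 ms/bit.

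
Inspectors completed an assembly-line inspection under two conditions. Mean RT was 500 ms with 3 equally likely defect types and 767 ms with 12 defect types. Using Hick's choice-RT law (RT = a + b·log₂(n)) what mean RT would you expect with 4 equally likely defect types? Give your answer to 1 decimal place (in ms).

Solve the two-equation system in a and b:
  b = (767 − 500) / (log₂ 12 − log₂ 3) = 267 / (3.5850 − 1.5850) = 133.500 ms/bit
  a = 500 − 133.500 × 1.5850 = 288.408 ms
Then RT(4) = 288.408 + 133.500 × log₂ 4 = 288.408 + 133.500 × 2 ≈ 555.408 ms.

555.4 ms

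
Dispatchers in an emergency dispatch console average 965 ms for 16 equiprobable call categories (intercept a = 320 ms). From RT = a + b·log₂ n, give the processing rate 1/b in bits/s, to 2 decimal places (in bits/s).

Choice component = 965 − 320 = 645 ms over log₂(16) = 4 bits.
b = 645 / 4 = 161.250 ms/bit, so 1/b = 6.202 bits/s.

6.20 bits/s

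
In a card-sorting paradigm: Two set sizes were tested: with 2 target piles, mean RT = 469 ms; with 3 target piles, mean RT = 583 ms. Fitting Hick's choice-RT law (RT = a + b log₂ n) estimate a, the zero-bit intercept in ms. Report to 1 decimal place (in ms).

Slope: b = (583 − 469) / (log₂ 3 − log₂ 2) = 114/0.5850 = 194.884 ms/bit.
Intercept: a = 469 − 194.884·log₂(2) = 274.116 ms.

274.1 ms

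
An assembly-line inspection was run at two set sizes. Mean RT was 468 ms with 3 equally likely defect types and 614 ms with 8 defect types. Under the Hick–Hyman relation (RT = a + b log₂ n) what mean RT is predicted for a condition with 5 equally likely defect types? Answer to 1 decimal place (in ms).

Solve the two-equation system in a and b:
  b = (614 − 468) / (log₂ 8 − log₂ 3) = 146 / (3 − 1.5850) = 103.177 ms/bit
  a = 468 − 103.177 × 1.5850 = 304.468 ms
Then RT(5) = 304.468 + 103.177 × log₂ 5 = 304.468 + 103.177 × 2.3219 ≈ 544.038 ms.

544.0 ms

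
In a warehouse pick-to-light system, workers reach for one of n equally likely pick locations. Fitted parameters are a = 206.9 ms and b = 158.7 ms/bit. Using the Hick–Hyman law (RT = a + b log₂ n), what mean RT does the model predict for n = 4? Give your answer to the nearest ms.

524 ms

log₂(4) = 2 bits, so RT = 206.9 + 158.7 × 2 ≈ 524.300 ms.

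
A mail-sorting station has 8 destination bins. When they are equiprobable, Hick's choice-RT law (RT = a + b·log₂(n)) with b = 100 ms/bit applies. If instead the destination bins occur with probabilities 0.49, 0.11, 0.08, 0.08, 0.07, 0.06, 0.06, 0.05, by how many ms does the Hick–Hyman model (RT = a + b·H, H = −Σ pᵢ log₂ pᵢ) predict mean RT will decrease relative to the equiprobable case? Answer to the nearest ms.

59 ms

The RT saving is b·ΔH. Equiprobable H₀ = log₂(8) = 3.0000 bits; with the given probabilities H = 2.4093 bits.
b·(H₀ − H) = 100 × (3.0000 − 2.4093) = 59.07 ms.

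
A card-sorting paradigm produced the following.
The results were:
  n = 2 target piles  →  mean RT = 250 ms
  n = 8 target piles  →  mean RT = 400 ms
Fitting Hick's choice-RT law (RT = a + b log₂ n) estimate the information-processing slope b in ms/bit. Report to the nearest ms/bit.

The slope on a log₂ axis is (400 − 250) / (3 − 1) = 75 ms/bit.

75 ms/bit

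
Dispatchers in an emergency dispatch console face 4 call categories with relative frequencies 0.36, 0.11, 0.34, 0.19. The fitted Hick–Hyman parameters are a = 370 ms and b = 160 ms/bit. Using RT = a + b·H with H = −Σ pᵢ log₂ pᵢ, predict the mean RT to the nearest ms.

H = 0.36·log₂(1/0.36) + 0.11·log₂(1/0.11) + 0.34·log₂(1/0.34) + 0.19·log₂(1/0.19) = 1.8653 bits.
RT = 370 + 160 × 1.8653 = 668.45 ms.

668 ms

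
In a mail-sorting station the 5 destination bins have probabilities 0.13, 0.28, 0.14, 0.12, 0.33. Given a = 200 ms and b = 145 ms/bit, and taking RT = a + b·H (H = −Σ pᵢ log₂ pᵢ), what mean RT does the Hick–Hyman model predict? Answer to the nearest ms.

517 ms

Entropy contributions −pᵢ log₂ pᵢ: 0.3826, 0.5142, 0.3971, 0.3671, 0.5278; sum H = 2.1889 bits.
RT = a + bH = 200 + 145·2.1889 = 517.39 ms.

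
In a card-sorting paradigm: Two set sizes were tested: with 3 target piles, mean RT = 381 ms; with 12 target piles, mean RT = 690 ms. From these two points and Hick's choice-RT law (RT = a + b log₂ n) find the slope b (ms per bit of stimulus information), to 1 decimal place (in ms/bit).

The slope on a log₂ axis is (690 − 381) / (3.5850 − 1.5850) = 154.500 ms/bit.

154.5 ms/bit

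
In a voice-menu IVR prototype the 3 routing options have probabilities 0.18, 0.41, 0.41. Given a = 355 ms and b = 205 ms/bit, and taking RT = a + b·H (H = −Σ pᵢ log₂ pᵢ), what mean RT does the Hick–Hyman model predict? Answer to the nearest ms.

Entropy contributions −pᵢ log₂ pᵢ: 0.4453, 0.5274, 0.5274; sum H = 1.5001 bits.
RT = a + bH = 355 + 205·1.5001 = 662.52 ms.

663 ms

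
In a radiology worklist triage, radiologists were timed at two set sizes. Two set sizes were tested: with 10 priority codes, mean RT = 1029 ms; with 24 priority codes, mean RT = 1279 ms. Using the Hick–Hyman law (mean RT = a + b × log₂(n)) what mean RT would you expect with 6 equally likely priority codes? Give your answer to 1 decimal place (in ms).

With log₂ n on the abscissa the relation is linear; from the two conditions:
  b = (1279 − 1029) / (log₂ 24 − log₂ 10) = 250 / (4.5850 − 3.3219) = 197.936 ms/bit
  a = 1029 − 197.936 × 3.3219 = 371.471 ms
Then RT(6) = 371.471 + 197.936 × log₂ 6 = 371.471 + 197.936 × 2.5850 ≈ 883.128 ms.

883.1 ms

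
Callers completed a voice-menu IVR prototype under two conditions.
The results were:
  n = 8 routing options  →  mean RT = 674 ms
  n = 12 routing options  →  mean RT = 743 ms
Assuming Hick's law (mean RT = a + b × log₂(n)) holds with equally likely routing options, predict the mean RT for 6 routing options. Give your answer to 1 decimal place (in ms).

Fit slope and intercept:
  b = (743 − 674) / (log₂ 12 − log₂ 8) = 69 / (3.5850 − 3) = 117.956 ms/bit
  a = 674 − 117.956 × 3 = 320.131 ms
Then RT(6) = 320.131 + 117.956 × log₂ 6 = 320.131 + 117.956 × 2.5850 ≈ 625.044 ms.

625.0 ms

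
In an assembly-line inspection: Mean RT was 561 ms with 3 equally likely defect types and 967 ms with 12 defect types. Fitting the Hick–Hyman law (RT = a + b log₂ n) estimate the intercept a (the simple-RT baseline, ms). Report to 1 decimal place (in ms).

239.3 ms

b = (RT₂ − RT₁)/(log₂ n₂ − log₂ n₁) = (967 − 561)/(3.5850 − 1.5850) = 203.000 ms/bit.
a = RT₁ − b·log₂ n₁ = 561 − 203.000 × 1.5850 = 239.253 ms.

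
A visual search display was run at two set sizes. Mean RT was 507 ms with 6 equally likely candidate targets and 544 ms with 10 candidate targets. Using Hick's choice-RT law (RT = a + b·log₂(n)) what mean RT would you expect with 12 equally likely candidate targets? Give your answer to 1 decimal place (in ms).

557.2 ms

With log₂ n on the abscissa the relation is linear; from the two conditions:
  b = (544 − 507) / (log₂ 10 − log₂ 6) = 37 / (3.3219 − 2.5850) = 50.206 ms/bit
  a = 507 − 50.206 × 2.5850 = 377.220 ms
Then RT(12) = 377.220 + 50.206 × log₂ 12 = 377.220 + 50.206 × 3.5850 ≈ 557.206 ms.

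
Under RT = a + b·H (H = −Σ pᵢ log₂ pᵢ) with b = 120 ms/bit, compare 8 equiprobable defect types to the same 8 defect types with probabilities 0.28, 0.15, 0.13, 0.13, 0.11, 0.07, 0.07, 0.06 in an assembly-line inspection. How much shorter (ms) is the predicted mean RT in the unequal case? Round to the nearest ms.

Equiprobable entropy H₀ = log₂ 8 = 3.0000 bits.
Skewed entropy H = −Σ pᵢ log₂ pᵢ = 2.8210 bits.
ΔRT = b·(H₀ − H) = 120 × 0.1790 = 21.48 ms.

21 ms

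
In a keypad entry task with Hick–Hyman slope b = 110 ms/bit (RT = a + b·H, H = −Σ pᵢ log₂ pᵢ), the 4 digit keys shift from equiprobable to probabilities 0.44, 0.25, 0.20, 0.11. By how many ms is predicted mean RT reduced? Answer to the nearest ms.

The RT saving is b·ΔH. Equiprobable H₀ = log₂(4) = 2.0000 bits; with the given probabilities H = 1.8358 bits.
b·(H₀ − H) = 110 × (2.0000 − 1.8358) = 18.06 ms.

18 ms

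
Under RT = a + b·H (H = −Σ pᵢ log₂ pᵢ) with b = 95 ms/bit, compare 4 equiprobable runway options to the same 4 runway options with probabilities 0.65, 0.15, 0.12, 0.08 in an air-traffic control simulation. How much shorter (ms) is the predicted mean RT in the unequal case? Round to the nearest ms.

The RT saving is b·ΔH. Equiprobable H₀ = log₂(4) = 2.0000 bits; with the given probabilities H = 1.4731 bits.
b·(H₀ − H) = 95 × (2.0000 − 1.4731) = 50.06 ms.

50 ms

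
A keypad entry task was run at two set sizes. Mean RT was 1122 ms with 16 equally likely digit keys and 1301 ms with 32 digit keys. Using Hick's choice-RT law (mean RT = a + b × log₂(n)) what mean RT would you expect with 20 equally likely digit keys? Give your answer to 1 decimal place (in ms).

Solve the two-equation system in a and b:
  b = (1301 − 1122) / (log₂ 32 − log₂ 16) = 179 / (5 − 4) = 179.000 ms/bit
  a = 1122 − 179.000 × 4 = 406.000 ms
Then RT(20) = 406.000 + 179.000 × log₂ 20 = 406.000 + 179.000 × 4.3219 ≈ 1179.625 ms.

1179.6 ms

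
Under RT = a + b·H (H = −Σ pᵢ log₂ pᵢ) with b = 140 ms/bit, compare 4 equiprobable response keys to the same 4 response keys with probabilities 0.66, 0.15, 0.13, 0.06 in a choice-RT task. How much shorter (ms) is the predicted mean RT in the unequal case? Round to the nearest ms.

Equiprobable entropy H₀ = log₂ 4 = 2.0000 bits.
Skewed entropy H = −Σ pᵢ log₂ pᵢ = 1.4324 bits.
ΔRT = b·(H₀ − H) = 140 × 0.5676 = 79.47 ms.

79 ms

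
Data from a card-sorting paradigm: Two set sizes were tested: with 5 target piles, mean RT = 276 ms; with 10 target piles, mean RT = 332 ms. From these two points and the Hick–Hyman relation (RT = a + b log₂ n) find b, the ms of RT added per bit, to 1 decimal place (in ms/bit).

b = (RT₂ − RT₁)/(log₂ n₂ − log₂ n₁) = (332 − 276)/(3.3219 − 2.3219) = 56.000 ms/bit.

56.0 ms/bit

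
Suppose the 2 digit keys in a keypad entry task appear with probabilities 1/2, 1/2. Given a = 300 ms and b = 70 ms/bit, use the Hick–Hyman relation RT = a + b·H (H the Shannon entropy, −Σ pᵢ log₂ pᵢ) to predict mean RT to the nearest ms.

370 ms

Each term −pᵢ log₂ pᵢ: 0.5·1 + 0.5·1; summed, H = 1.000 bits.
Mean RT = a + bH = 300 + 70·1.000 = 370.00 ms.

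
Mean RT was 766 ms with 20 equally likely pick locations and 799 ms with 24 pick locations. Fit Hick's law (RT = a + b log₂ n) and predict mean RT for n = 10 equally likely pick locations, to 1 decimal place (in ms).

RT is linear in log₂ n, so two points fix the line:
  b = (799 − 766) / (log₂ 24 − log₂ 20) = 33 / (4.5850 − 4.3219) = 125.459 ms/bit
  a = 766 − 125.459 × 4.3219 = 223.776 ms
Then RT(10) = 223.776 + 125.459 × log₂ 10 = 223.776 + 125.459 × 3.3219 ≈ 640.541 ms.

640.5 ms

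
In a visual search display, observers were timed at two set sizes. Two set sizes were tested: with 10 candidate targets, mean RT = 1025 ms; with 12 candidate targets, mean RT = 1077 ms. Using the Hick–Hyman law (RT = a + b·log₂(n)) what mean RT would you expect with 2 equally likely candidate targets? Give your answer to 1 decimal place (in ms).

566.0 ms

RT is linear in log₂ n, so two points fix the line:
  b = (1077 − 1025) / (log₂ 12 − log₂ 10) = 52 / (3.5850 − 3.3219) = 197.693 ms/bit
  a = 1025 − 197.693 × 3.3219 = 368.279 ms
Then RT(2) = 368.279 + 197.693 × log₂ 2 = 368.279 + 197.693 × 1 ≈ 565.972 ms.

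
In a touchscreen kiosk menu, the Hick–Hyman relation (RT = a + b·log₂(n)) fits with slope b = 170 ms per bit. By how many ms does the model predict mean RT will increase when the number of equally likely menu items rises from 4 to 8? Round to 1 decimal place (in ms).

170.0 ms

Only the slope matters, since a is common to both: ΔRT = b·log₂(n₂/n₁).
log₂(8) − log₂(4) = log₂(8/4) = log₂(2) = 1.
ΔRT = 170 × 1.0000 = 170.000 ms.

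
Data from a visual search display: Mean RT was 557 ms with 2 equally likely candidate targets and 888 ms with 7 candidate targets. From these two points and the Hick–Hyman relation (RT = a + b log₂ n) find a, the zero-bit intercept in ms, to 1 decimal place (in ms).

Slope: b = (888 − 557) / (log₂ 7 − log₂ 2) = 331/1.8074 = 183.141 ms/bit.
a = RT₁ − b·log₂ n₁ = 557 − 183.141 × 1 = 373.859 ms.

373.9 ms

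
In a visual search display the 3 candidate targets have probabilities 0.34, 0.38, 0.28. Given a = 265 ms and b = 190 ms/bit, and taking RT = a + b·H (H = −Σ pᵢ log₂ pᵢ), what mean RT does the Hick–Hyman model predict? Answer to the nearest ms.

Entropy contributions −pᵢ log₂ pᵢ: 0.5292, 0.5305, 0.5142; sum H = 1.5738 bits.
RT = a + bH = 265 + 190·1.5738 = 564.03 ms.

564 ms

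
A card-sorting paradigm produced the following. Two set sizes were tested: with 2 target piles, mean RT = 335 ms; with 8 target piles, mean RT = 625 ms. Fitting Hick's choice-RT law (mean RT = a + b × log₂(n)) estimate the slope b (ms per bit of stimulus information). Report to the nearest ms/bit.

Slope: b = (625 − 335) / (log₂ 8 − log₂ 2) = 290/2.0000 = 145 ms/bit.

145 ms/bit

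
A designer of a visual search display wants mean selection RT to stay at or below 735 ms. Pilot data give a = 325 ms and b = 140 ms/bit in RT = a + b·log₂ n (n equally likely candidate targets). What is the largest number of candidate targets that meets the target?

Set 325 + 140·log₂ n ≤ 735 → log₂ n ≤ (735 − 325)/140 = 2.9286.
So n ≤ 2^2.9286 = 7.614; the largest integer n is 7.

7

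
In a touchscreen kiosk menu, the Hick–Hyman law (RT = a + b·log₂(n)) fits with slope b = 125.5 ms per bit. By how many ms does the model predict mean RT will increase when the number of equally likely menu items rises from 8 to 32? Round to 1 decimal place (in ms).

Only the slope matters, since a is common to both: ΔRT = b·log₂(n₂/n₁).
log₂(32) − log₂(8) = log₂(32/8) = log₂(4) = 2.
ΔRT = 125.5 × 2.0000 = 251.000 ms.

251.0 ms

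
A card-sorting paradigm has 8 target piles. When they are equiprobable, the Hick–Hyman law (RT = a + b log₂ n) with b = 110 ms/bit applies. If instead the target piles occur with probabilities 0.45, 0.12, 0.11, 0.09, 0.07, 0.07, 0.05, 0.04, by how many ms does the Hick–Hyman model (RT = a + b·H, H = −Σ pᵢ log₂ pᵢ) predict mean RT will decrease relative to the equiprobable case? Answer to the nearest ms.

Equiprobable entropy H₀ = log₂ 8 = 3.0000 bits.
Skewed entropy H = −Σ pᵢ log₂ pᵢ = 2.4874 bits.
ΔRT = b·(H₀ − H) = 110 × 0.5126 = 56.39 ms.

56 ms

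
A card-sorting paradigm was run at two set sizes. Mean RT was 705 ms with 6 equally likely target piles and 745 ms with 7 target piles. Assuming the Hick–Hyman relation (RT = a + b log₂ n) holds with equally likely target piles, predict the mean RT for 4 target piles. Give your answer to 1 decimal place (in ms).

599.8 ms

Solve the two-equation system in a and b:
  b = (745 − 705) / (log₂ 7 − log₂ 6) = 40 / (2.8074 − 2.5850) = 179.862 ms/bit
  a = 705 − 179.862 × 2.5850 = 240.063 ms
Then RT(4) = 240.063 + 179.862 × log₂ 4 = 240.063 + 179.862 × 2 ≈ 599.787 ms.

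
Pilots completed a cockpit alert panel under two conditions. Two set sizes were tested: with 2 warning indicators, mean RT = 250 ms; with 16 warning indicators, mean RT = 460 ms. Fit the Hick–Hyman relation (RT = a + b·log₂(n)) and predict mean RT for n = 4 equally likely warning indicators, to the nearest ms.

320 ms

With log₂ n on the abscissa the relation is linear; from the two conditions:
  b = (460 − 250) / (log₂ 16 − log₂ 2) = 210 / (4 − 1) = 70 ms/bit
  a = 250 − 70 × 1 = 180 ms
Then RT(4) = 180 + 70 × log₂ 4 = 180 + 70 × 2 ≈ 320.000 ms.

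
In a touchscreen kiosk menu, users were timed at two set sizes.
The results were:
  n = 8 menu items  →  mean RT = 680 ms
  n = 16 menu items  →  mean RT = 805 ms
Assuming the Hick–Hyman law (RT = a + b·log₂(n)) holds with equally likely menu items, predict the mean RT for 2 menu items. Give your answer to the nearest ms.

RT is linear in log₂ n, so two points fix the line:
  b = (805 − 680) / (log₂ 16 − log₂ 8) = 125 / (4 − 3) = 125 ms/bit
  a = 680 − 125 × 3 = 305 ms
Then RT(2) = 305 + 125 × log₂ 2 = 305 + 125 × 1 ≈ 430.000 ms.

430 ms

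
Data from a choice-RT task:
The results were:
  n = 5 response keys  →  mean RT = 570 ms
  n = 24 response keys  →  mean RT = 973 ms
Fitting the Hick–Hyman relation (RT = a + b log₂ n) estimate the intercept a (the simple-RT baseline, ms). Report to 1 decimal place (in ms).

156.5 ms

The slope on a log₂ axis is (973 − 570) / (4.5850 − 2.3219) = 178.079 ms/bit.
Intercept: a = 570 − 178.079·log₂(5) = 156.512 ms.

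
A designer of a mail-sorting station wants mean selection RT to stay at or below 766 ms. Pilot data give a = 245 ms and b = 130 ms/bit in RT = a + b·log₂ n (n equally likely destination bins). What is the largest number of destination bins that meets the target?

130·log₂ n ≤ 766 − 245 = 521, giving log₂ n ≤ 4.0077 and n ≤ 16.086. The largest whole number is 16.

16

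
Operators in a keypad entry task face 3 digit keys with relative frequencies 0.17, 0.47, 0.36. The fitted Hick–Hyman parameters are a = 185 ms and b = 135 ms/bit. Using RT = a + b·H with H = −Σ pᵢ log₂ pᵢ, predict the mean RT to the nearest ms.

384 ms

H = 0.17·log₂(1/0.17) + 0.47·log₂(1/0.47) + 0.36·log₂(1/0.36) = 1.4772 bits.
RT = 185 + 135 × 1.4772 = 384.42 ms.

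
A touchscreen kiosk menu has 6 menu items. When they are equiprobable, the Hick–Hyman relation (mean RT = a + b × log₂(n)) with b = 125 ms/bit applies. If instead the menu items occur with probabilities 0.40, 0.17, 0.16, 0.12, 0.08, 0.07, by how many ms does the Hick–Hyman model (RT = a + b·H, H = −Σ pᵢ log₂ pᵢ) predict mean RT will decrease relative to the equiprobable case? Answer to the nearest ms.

34 ms

Equiprobable entropy H₀ = log₂ 6 = 2.5850 bits.
Skewed entropy H = −Σ pᵢ log₂ pᵢ = 2.3135 bits.
ΔRT = b·(H₀ − H) = 125 × 0.2715 = 33.93 ms.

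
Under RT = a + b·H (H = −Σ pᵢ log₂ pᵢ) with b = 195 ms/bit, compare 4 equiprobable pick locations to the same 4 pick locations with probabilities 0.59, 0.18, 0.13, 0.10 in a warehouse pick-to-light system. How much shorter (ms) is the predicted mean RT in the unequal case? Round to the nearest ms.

76 ms

Equiprobable entropy H₀ = log₂ 4 = 2.0000 bits.
Skewed entropy H = −Σ pᵢ log₂ pᵢ = 1.6093 bits.
ΔRT = b·(H₀ − H) = 195 × 0.3907 = 76.19 ms.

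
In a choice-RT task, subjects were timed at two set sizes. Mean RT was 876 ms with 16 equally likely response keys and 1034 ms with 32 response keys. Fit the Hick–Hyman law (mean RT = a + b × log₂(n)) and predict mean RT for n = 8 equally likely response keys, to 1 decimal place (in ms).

Solve the two-equation system in a and b:
  b = (1034 − 876) / (log₂ 32 − log₂ 16) = 158 / (5 − 4) = 158.000 ms/bit
  a = 876 − 158.000 × 4 = 244.000 ms
Then RT(8) = 244.000 + 158.000 × log₂ 8 = 244.000 + 158.000 × 3 ≈ 718.000 ms.

718.0 ms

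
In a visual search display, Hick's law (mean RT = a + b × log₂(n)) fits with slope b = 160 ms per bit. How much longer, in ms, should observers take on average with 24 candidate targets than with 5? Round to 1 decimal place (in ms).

362.1 ms

The intercept a cancels: ΔRT = b·(log₂ n₂ − log₂ n₁) = b·log₂(n₂/n₁).
log₂(24) − log₂(5) = 4.5850 − 2.3219 = 2.2630.
ΔRT = 160 × 2.2630 = 362.086 ms.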